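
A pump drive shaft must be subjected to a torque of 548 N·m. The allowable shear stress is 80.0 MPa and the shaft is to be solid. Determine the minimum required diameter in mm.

For a solid shaft τ_max = 16T/(πd³), so d = (16T/(π τ_allow))^(1/3) = (16·548.0/(π·8.00×10^7))^(1/3) = 0.03268 m.

32.7 mm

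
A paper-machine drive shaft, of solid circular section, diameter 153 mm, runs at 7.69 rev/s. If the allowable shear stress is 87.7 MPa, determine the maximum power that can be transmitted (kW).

J = πd⁴/32 = π(0.153)⁴/32 = 5.380×10^-5 m⁴.
T_max = τ_allow·J/r = 8.77×10^7 × 5.380×10^-5 / 0.0765 = 61670 N·m.
ω = 2π·7.69 = 48.32 rad/s, so P_max = T_max·ω = 2.980×10^6 W.

2980 kW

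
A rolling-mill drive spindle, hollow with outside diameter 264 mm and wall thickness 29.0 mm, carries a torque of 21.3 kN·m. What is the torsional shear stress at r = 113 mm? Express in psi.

1160 psi

J = π(d_o⁴ − d_i⁴)/32 = π(0.264⁴ − 0.206⁴)/32 = 3.001×10^-4 m⁴.
Shear stress varies linearly with radius: τ = T·r/J = 21300 × 0.113 / 3.001×10^-4 = 8.021×10^6 Pa.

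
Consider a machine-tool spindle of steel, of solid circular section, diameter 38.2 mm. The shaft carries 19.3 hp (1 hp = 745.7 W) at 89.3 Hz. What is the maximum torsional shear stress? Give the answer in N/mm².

ω = 2π·89.3 = 561.1 rad/s, so T = P/ω = 19.3×745.7 / 561.1 = 25.65 N·m.
J = πd⁴/32 = π(0.0382)⁴/32 = 2.091×10^-7 m⁴.
τ_max = T·r/J = 25.65 × 0.0191 / 2.091×10^-7 = 2.344×10^6 Pa.

2.34 N/mm²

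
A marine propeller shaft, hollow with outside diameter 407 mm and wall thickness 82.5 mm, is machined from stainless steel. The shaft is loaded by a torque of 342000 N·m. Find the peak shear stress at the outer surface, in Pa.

J = π(d_o⁴ − d_i⁴)/32 = π(0.407⁴ − 0.242⁴)/32 = 2.357×10^-3 m⁴.
τ_max = T·r/J = 342000 × 0.203 / 2.357×10^-3 = 2.953×10^7 Pa.

2.95e7 Pa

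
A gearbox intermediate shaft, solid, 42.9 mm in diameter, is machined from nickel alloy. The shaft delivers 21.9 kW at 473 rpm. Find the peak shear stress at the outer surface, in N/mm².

ω = 2π·473/60 = 49.53 rad/s, so T = P/ω = 21.9×10³ / 49.53 = 442.1 N·m.
J = πd⁴/32 = π(0.0429)⁴/32 = 3.325×10^-7 m⁴.
τ_max = T·r/J = 442.1 × 0.0215 / 3.325×10^-7 = 2.852×10^7 Pa.

28.5 N/mm²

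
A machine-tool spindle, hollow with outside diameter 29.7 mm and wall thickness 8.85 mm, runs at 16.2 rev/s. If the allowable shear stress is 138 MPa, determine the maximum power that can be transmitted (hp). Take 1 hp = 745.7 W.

J = π(d_o⁴ − d_i⁴)/32 = π(0.0297⁴ − 0.0120⁴)/32 = 7.435×10^-8 m⁴.
T_max = τ_allow·J/r = 1.38×10^8 × 7.435×10^-8 / 0.0149 = 691.0 N·m.
ω = 2π·16.2 = 101.8 rad/s, so P_max = T_max·ω = 7.033×10^4 W.

94.3 hp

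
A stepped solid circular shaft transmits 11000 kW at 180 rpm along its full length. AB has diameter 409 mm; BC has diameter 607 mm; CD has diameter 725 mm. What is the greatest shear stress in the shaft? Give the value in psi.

6300 psi

ω = 2π·180/60 = 18.85 rad/s, so T = P/ω = 11000×10³ / 18.85 = 583600 N·m.
Under the same torque, τ_max = 16T/(πd³) is largest where d is smallest — segment AB (d = 409 mm).
τ_max = 16·583600/(π·(0.409)³) = 4.344×10^7 Pa.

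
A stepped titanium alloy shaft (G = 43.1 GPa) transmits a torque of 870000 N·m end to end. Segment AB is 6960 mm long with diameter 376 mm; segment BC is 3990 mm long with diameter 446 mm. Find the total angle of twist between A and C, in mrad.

92.3 mrad

J_AB = π(0.376)⁴/32 = 1.96×10^-3 m⁴; J_BC = π(0.446)⁴/32 = 3.88×10^-3 m⁴.
θ = (T/G)·Σ L_i/J_i = (870000/43.1×10⁹)·(6.96/1.96×10^-3 + 3.99/3.88×10^-3) = 0.09233 rad.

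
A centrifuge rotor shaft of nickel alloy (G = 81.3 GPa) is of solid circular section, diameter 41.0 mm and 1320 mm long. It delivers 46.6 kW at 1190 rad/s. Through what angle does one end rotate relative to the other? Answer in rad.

ω = 1190 rad/s, so T = P/ω = 46.6×10³ / 1190 = 39.16 N·m.
J = πd⁴/32 = π(0.0410)⁴/32 = 2.774×10^-7 m⁴.
θ = T·L/(G·J) = 39.16 × 1.32 / (81.3×10⁹ × 2.774×10^-7) = 2.292×10^-3 rad.

0.00229 rad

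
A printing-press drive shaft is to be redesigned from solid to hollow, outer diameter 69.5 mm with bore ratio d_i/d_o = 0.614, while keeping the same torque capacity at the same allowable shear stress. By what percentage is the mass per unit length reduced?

Equal τ_max and T ⇒ the solid shaft needs d_s³ = d_o³(1−k⁴), so d_s = 69.5·(1−0.614⁴)^(1/3) = 66.04 mm.
Area ratio A_h/A_s = d_o²(1−k²)/d_s² = (1−k²)/(1−k⁴)^(2/3) = 0.6900.
Mass saving = 1 − 0.6900 = 31.0 %.

31.0 %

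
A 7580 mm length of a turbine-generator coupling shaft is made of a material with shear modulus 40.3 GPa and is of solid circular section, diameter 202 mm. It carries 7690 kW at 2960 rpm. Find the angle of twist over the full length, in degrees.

ω = 2π·2960/60 = 310.0 rad/s, so T = P/ω = 7690×10³ / 310.0 = 24810 N·m.
J = πd⁴/32 = π(0.202)⁴/32 = 1.635×10^-4 m⁴.
θ = T·L/(G·J) = 24810 × 7.58 / (40.3×10⁹ × 1.635×10^-4) = 0.02855 rad.

1.64°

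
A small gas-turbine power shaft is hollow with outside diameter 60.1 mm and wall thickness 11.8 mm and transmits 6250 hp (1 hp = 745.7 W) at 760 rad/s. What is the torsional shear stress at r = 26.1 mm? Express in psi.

21000 psi

ω = 760 rad/s, so T = P/ω = 6250×745.7 / 760.0 = 6132 N·m.
J = π(d_o⁴ − d_i⁴)/32 = π(0.0601⁴ − 0.0365⁴)/32 = 1.107×10^-6 m⁴.
Shear stress varies linearly with radius: τ = T·r/J = 6132 × 0.0261 / 1.107×10^-6 = 1.446×10^8 Pa.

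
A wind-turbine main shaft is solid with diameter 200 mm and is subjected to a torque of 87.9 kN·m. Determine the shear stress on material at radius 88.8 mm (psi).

7210 psi

J = πd⁴/32 = π(0.200)⁴/32 = 1.571×10^-4 m⁴.
Shear stress varies linearly with radius: τ = T·r/J = 87900 × 0.0888 / 1.571×10^-4 = 4.969×10^7 Pa.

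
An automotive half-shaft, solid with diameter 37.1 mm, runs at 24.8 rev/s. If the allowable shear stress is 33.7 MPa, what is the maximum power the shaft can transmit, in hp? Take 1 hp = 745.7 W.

J = πd⁴/32 = π(0.0371)⁴/32 = 1.860×10^-7 m⁴.
T_max = τ_allow·J/r = 3.37×10^7 × 1.860×10^-7 / 0.0186 = 337.9 N·m.
ω = 2π·24.8 = 155.8 rad/s, so P_max = T_max·ω = 5.265×10^4 W.

70.6 hp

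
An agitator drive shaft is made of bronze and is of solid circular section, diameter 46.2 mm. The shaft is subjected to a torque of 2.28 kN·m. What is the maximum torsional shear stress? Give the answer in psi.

J = πd⁴/32 = π(0.0462)⁴/32 = 4.473×10^-7 m⁴.
τ_max = T·r/J = 2280 × 0.0231 / 4.473×10^-7 = 1.178×10^8 Pa.

17100 psi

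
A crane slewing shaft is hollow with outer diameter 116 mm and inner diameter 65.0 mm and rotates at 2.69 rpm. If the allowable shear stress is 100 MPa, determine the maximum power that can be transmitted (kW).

7.78 kW

J = π(d_o⁴ − d_i⁴)/32 = π(0.116⁴ − 0.0650⁴)/32 = 1.602×10^-5 m⁴.
T_max = τ_allow·J/r = 1.00×10^8 × 1.602×10^-5 / 0.0580 = 27630 N·m.
ω = 2π·2.69/60 = 0.2817 rad/s, so P_max = T_max·ω = 7782 W.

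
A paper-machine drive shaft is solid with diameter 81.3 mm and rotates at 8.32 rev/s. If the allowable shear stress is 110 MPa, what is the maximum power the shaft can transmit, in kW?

J = πd⁴/32 = π(0.0813)⁴/32 = 4.289×10^-6 m⁴.
T_max = τ_allow·J/r = 1.10×10^8 × 4.289×10^-6 / 0.0406 = 11610 N·m.
ω = 2π·8.32 = 52.28 rad/s, so P_max = T_max·ω = 6.067×10^5 W.

607 kW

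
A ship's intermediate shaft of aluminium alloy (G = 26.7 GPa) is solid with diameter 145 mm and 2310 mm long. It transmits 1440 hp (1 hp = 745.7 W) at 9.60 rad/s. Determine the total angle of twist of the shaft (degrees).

ω = 9.60 rad/s, so T = P/ω = 1440×745.7 / 9.600 = 111900 N·m.
J = πd⁴/32 = π(0.145)⁴/32 = 4.340×10^-5 m⁴.
θ = T·L/(G·J) = 111900 × 2.31 / (26.7×10⁹ × 4.340×10^-5) = 0.2230 rad.

12.8°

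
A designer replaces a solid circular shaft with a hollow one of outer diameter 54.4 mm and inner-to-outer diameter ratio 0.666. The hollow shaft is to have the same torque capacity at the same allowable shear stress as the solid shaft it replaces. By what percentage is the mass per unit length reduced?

Equal τ_max and T ⇒ the solid shaft needs d_s³ = d_o³(1−k⁴), so d_s = 54.4·(1−0.666⁴)^(1/3) = 50.57 mm.
Area ratio A_h/A_s = d_o²(1−k²)/d_s² = (1−k²)/(1−k⁴)^(2/3) = 0.6439.
Mass saving = 1 − 0.6439 = 35.6 %.

35.6 %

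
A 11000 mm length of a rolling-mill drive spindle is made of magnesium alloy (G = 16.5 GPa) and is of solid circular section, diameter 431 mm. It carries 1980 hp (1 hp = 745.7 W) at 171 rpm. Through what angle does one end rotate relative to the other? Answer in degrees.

ω = 2π·171/60 = 17.91 rad/s, so T = P/ω = 1980×745.7 / 17.91 = 82450 N·m.
J = πd⁴/32 = π(0.431)⁴/32 = 3.388×10^-3 m⁴.
θ = T·L/(G·J) = 82450 × 11.0 / (16.5×10⁹ × 3.388×10^-3) = 0.01623 rad.

0.930°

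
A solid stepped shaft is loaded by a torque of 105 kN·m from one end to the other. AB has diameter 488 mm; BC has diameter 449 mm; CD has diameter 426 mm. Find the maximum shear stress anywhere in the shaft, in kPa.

6920 kPa

Under the same torque, τ_max = 16T/(πd³) is largest where d is smallest — segment CD (d = 426 mm).
τ_max = 16·105000/(π·(0.426)³) = 6.917×10^6 Pa.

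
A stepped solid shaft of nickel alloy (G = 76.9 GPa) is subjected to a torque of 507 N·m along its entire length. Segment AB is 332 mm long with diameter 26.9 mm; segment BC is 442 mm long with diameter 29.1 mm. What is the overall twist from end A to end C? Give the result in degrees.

J_AB = π(0.0269)⁴/32 = 5.14×10^-8 m⁴; J_BC = π(0.0291)⁴/32 = 7.04×10^-8 m⁴.
θ = (T/G)·Σ L_i/J_i = (507.0/76.9×10⁹)·(0.332/5.14×10^-8 + 0.442/7.04×10^-8) = 0.08397 rad.

4.81°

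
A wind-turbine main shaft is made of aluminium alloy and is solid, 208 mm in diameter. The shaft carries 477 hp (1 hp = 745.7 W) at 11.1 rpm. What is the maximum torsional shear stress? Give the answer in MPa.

173 MPa

ω = 2π·11.1/60 = 1.162 rad/s, so T = P/ω = 477×745.7 / 1.162 = 306000 N·m.
J = πd⁴/32 = π(0.208)⁴/32 = 1.838×10^-4 m⁴.
τ_max = T·r/J = 306000 × 0.104 / 1.838×10^-4 = 1.732×10^8 Pa.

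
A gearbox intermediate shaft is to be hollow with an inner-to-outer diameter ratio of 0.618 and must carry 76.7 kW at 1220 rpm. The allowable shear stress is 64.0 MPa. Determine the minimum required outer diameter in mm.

38.2 mm

ω = 2π·1220/60 = 127.8 rad/s, so T = P/ω = 76.7×10³ / 127.8 = 600.4 N·m.
For a hollow shaft with d_i/d_o = 0.618: τ_max = 16T/(π d_o³ (1−k⁴)), so d_o = [16T/(π τ_allow (1−k⁴))]^(1/3) = [16·600.4/(π·6.40×10^7·0.8541)]^(1/3) = 0.03824 m.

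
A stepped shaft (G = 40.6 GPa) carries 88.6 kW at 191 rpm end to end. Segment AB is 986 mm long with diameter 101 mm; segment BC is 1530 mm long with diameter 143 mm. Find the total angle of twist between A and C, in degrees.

0.836°

ω = 2π·191/60 = 20.00 rad/s, so T = P/ω = 88.6×10³ / 20.00 = 4430 N·m.
J_AB = π(0.101)⁴/32 = 1.02×10^-5 m⁴; J_BC = π(0.143)⁴/32 = 4.11×10^-5 m⁴.
θ = (T/G)·Σ L_i/J_i = (4430/40.6×10⁹)·(0.986/1.02×10^-5 + 1.53/4.11×10^-5) = 0.01460 rad.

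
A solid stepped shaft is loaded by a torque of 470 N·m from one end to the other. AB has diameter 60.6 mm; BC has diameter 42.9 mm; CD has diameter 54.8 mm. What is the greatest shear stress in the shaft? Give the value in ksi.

Under the same torque, τ_max = 16T/(πd³) is largest where d is smallest — segment BC (d = 42.9 mm).
τ_max = 16·470.0/(π·(0.0429)³) = 3.032×10^7 Pa.

4.40 ksi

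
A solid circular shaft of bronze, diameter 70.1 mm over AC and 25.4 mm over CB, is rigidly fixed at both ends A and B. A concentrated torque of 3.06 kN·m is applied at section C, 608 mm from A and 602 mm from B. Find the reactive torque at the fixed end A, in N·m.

3010 N·m

Compatibility: T_A·a/J_AC = T_B·b/J_CB with T_A + T_B = T₀.
J_AC = 2.37×10^-6 m⁴, J_CB = 4.09×10^-8 m⁴, so T_A = T₀·(J_AC/a)/((J_AC/a)+(J_CB/b)) = 3008 N·m, T_B = 52.36 N·m.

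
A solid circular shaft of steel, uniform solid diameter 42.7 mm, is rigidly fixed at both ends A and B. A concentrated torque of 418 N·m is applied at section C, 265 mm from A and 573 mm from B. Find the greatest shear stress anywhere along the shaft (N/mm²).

18.7 N/mm²

With uniform GJ and both ends fixed, compatibility θ_AC = θ_CB gives T_A·a = T_B·b, together with T_A + T_B = T₀.
T_A = T₀·b/(a+b) = 418.0·573/838.0 = 285.8 N·m; T_B = 132.2 N·m.
τ in each portion: τ_AC = 1.87×10^7 Pa, τ_CB = 8.65×10^6 Pa; maximum is in AC.
τ_max = T_AC·r/J = 285.8·0.0214/3.26×10^-7 = 1.870×10^7 Pa.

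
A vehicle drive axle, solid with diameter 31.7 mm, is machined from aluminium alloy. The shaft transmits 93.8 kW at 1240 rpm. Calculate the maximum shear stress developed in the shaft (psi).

ω = 2π·1240/60 = 129.9 rad/s, so T = P/ω = 93.8×10³ / 129.9 = 722.4 N·m.
J = πd⁴/32 = π(0.0317)⁴/32 = 9.914×10^-8 m⁴.
τ_max = T·r/J = 722.4 × 0.0158 / 9.914×10^-8 = 1.155×10^8 Pa.

16800 psi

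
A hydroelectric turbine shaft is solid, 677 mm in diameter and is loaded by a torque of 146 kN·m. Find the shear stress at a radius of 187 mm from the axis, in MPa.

J = πd⁴/32 = π(0.677)⁴/32 = 0.02062 m⁴.
Shear stress varies linearly with radius: τ = T·r/J = 146000 × 0.187 / 0.02062 = 1.324×10^6 Pa.

1.32 MPa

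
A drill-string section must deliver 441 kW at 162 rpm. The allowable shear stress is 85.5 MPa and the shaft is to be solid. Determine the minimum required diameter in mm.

ω = 2π·162/60 = 16.96 rad/s, so T = P/ω = 441×10³ / 16.96 = 26000 N·m.
For a solid shaft τ_max = 16T/(πd³), so d = (16T/(π τ_allow))^(1/3) = (16·26000/(π·8.55×10^7))^(1/3) = 0.1157 m.

116 mm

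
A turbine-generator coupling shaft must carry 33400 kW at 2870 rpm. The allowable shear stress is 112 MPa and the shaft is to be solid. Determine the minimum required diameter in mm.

ω = 2π·2870/60 = 300.5 rad/s, so T = P/ω = 33400×10³ / 300.5 = 111100 N·m.
For a solid shaft τ_max = 16T/(πd³), so d = (16T/(π τ_allow))^(1/3) = (16·111100/(π·1.12×10^8))^(1/3) = 0.1716 m.

172 mm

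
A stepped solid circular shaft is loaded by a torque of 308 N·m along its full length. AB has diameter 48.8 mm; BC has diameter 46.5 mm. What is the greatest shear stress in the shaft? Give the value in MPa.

Under the same torque, τ_max = 16T/(πd³) is largest where d is smallest — segment BC (d = 46.5 mm).
τ_max = 16·308.0/(π·(0.0465)³) = 1.560×10^7 Pa.

15.6 MPa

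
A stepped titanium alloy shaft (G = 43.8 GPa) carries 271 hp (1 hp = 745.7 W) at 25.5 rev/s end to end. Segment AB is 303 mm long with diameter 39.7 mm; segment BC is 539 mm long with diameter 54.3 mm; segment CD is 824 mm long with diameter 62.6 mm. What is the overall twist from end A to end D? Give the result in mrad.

69.7 mrad

ω = 2π·25.5 = 160.2 rad/s, so T = P/ω = 271×745.7 / 160.2 = 1261 N·m.
J_AB = π(0.0397)⁴/32 = 2.44×10^-7 m⁴; J_BC = π(0.0543)⁴/32 = 8.53×10^-7 m⁴; J_CD = π(0.0626)⁴/32 = 1.51×10^-6 m⁴.
θ = (T/G)·Σ L_i/J_i = (1261/43.8×10⁹)·(0.303/2.44×10^-7 + 0.539/8.53×10^-7 + 0.824/1.51×10^-6) = 0.06970 rad.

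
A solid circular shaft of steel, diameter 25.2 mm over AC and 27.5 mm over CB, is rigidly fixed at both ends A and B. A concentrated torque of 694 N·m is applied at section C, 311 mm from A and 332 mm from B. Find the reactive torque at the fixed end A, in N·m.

Compatibility: T_A·a/J_AC = T_B·b/J_CB with T_A + T_B = T₀.
J_AC = 3.96×10^-8 m⁴, J_CB = 5.61×10^-8 m⁴, so T_A = T₀·(J_AC/a)/((J_AC/a)+(J_CB/b)) = 298.1 N·m, T_B = 395.9 N·m.

298 N·m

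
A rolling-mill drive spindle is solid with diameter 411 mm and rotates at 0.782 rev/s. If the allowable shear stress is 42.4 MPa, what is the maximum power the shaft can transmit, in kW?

J = πd⁴/32 = π(0.411)⁴/32 = 2.801×10^-3 m⁴.
T_max = τ_allow·J/r = 4.24×10^7 × 2.801×10^-3 / 0.205 = 578000 N·m.
ω = 2π·0.782 = 4.913 rad/s, so P_max = T_max·ω = 2.840×10^6 W.

2840 kW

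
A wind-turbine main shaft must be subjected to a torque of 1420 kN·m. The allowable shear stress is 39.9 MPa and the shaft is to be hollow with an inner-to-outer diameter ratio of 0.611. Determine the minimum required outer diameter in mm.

For a hollow shaft with d_i/d_o = 0.611: τ_max = 16T/(π d_o³ (1−k⁴)), so d_o = [16T/(π τ_allow (1−k⁴))]^(1/3) = [16·1.420e6/(π·3.99×10^7·0.8606)]^(1/3) = 0.5950 m.

595 mm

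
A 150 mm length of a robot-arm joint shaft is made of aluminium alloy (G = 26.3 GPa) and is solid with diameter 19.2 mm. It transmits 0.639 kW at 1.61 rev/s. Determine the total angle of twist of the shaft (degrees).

ω = 2π·1.61 = 10.12 rad/s, so T = P/ω = 0.639×10³ / 10.12 = 63.17 N·m.
J = πd⁴/32 = π(0.0192)⁴/32 = 1.334×10^-8 m⁴.
θ = T·L/(G·J) = 63.17 × 0.150 / (26.3×10⁹ × 1.334×10^-8) = 0.02700 rad.

1.55°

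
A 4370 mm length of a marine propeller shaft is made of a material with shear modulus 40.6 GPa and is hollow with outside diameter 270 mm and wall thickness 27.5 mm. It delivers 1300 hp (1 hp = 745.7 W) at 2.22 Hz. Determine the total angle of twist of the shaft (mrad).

24.0 mrad

ω = 2π·2.22 = 13.95 rad/s, so T = P/ω = 1300×745.7 / 13.95 = 69500 N·m.
J = π(d_o⁴ − d_i⁴)/32 = π(0.270⁴ − 0.215⁴)/32 = 3.120×10^-4 m⁴.
θ = T·L/(G·J) = 69500 × 4.37 / (40.6×10⁹ × 3.120×10^-4) = 0.02398 rad.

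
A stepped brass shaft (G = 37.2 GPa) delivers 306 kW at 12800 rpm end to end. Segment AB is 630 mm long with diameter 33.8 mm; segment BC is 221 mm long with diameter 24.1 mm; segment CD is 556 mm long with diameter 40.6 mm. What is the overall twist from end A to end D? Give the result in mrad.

ω = 2π·12800/60 = 1340 rad/s, so T = P/ω = 306×10³ / 1340 = 228.3 N·m.
J_AB = π(0.0338)⁴/32 = 1.28×10^-7 m⁴; J_BC = π(0.0241)⁴/32 = 3.31×10^-8 m⁴; J_CD = π(0.0406)⁴/32 = 2.67×10^-7 m⁴.
θ = (T/G)·Σ L_i/J_i = (228.3/37.2×10⁹)·(0.630/1.28×10^-7 + 0.221/3.31×10^-8 + 0.556/2.67×10^-7) = 0.08391 rad.

83.9 mrad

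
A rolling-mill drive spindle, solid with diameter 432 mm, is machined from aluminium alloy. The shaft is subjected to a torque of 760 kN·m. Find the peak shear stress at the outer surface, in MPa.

J = πd⁴/32 = π(0.432)⁴/32 = 3.419×10^-3 m⁴.
τ_max = T·r/J = 760000 × 0.216 / 3.419×10^-3 = 4.801×10^7 Pa.

48.0 MPa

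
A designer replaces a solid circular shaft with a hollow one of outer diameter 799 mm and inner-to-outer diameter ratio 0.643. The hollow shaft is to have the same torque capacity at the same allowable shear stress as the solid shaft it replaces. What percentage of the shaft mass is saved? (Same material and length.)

33.5 %

Equal τ_max and T ⇒ the solid shaft needs d_s³ = d_o³(1−k⁴), so d_s = 799·(1−0.643⁴)^(1/3) = 750.6 mm.
Area ratio A_h/A_s = d_o²(1−k²)/d_s² = (1−k²)/(1−k⁴)^(2/3) = 0.6646.
Mass saving = 1 − 0.6646 = 33.5 %.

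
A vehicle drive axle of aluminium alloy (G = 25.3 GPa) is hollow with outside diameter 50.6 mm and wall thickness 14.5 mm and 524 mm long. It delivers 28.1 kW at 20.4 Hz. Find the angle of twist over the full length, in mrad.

7.30 mrad

ω = 2π·20.4 = 128.2 rad/s, so T = P/ω = 28.1×10³ / 128.2 = 219.2 N·m.
J = π(d_o⁴ − d_i⁴)/32 = π(0.0506⁴ − 0.0216⁴)/32 = 6.222×10^-7 m⁴.
θ = T·L/(G·J) = 219.2 × 0.524 / (25.3×10⁹ × 6.222×10^-7) = 7.297×10^-3 rad.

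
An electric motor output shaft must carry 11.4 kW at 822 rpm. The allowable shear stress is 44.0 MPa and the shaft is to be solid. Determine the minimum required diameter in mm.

ω = 2π·822/60 = 86.08 rad/s, so T = P/ω = 11.4×10³ / 86.08 = 132.4 N·m.
For a solid shaft τ_max = 16T/(πd³), so d = (16T/(π τ_allow))^(1/3) = (16·132.4/(π·4.40×10^7))^(1/3) = 0.02484 m.

24.8 mm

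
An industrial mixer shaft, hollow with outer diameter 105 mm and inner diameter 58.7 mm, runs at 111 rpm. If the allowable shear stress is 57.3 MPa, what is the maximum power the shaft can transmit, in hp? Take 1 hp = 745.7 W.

183 hp

J = π(d_o⁴ − d_i⁴)/32 = π(0.105⁴ − 0.0587⁴)/32 = 1.077×10^-5 m⁴.
T_max = τ_allow·J/r = 5.73×10^7 × 1.077×10^-5 / 0.0525 = 11750 N·m.
ω = 2π·111/60 = 11.62 rad/s, so P_max = T_max·ω = 1.366×10^5 W.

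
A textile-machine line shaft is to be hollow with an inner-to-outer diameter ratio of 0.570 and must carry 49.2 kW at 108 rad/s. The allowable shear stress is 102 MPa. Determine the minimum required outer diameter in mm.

29.4 mm

ω = 108 rad/s, so T = P/ω = 49.2×10³ / 108.0 = 455.6 N·m.
For a hollow shaft with d_i/d_o = 0.570: τ_max = 16T/(π d_o³ (1−k⁴)), so d_o = [16T/(π τ_allow (1−k⁴))]^(1/3) = [16·455.6/(π·1.02×10^8·0.8944)]^(1/3) = 0.02941 m.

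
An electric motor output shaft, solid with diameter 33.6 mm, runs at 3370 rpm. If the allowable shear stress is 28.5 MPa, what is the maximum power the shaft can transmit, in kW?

74.9 kW

J = πd⁴/32 = π(0.0336)⁴/32 = 1.251×10^-7 m⁴.
T_max = τ_allow·J/r = 2.85×10^7 × 1.251×10^-7 / 0.0168 = 212.3 N·m.
ω = 2π·3370/60 = 352.9 rad/s, so P_max = T_max·ω = 7.491×10^4 W.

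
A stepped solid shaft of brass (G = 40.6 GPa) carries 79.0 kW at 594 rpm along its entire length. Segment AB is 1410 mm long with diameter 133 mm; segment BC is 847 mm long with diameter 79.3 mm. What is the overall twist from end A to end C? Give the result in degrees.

ω = 2π·594/60 = 62.20 rad/s, so T = P/ω = 79.0×10³ / 62.20 = 1270 N·m.
J_AB = π(0.133)⁴/32 = 3.07×10^-5 m⁴; J_BC = π(0.0793)⁴/32 = 3.88×10^-6 m⁴.
θ = (T/G)·Σ L_i/J_i = (1270/40.6×10⁹)·(1.41/3.07×10^-5 + 0.847/3.88×10^-6) = 8.260×10^-3 rad.

0.473°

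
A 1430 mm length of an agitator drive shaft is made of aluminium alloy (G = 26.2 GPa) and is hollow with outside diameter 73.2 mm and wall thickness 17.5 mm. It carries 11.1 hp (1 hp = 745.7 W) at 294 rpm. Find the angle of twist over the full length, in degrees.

ω = 2π·294/60 = 30.79 rad/s, so T = P/ω = 11.1×745.7 / 30.79 = 268.9 N·m.
J = π(d_o⁴ − d_i⁴)/32 = π(0.0732⁴ − 0.0382⁴)/32 = 2.610×10^-6 m⁴.
θ = T·L/(G·J) = 268.9 × 1.43 / (26.2×10⁹ × 2.610×10^-6) = 5.623×10^-3 rad.

0.322°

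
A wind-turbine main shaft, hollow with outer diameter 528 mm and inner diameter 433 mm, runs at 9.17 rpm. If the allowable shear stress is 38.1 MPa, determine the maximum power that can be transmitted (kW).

J = π(d_o⁴ − d_i⁴)/32 = π(0.528⁴ − 0.433⁴)/32 = 4.179×10^-3 m⁴.
T_max = τ_allow·J/r = 3.81×10^7 × 4.179×10^-3 / 0.264 = 603100 N·m.
ω = 2π·9.17/60 = 0.9603 rad/s, so P_max = T_max·ω = 5.792×10^5 W.

579 kW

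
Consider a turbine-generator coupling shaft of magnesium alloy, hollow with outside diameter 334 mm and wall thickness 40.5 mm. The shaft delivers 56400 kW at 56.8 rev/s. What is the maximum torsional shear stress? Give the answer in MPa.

32.2 MPa

ω = 2π·56.8 = 356.9 rad/s, so T = P/ω = 56400×10³ / 356.9 = 158000 N·m.
J = π(d_o⁴ − d_i⁴)/32 = π(0.334⁴ − 0.253⁴)/32 = 8.195×10^-4 m⁴.
τ_max = T·r/J = 158000 × 0.167 / 8.195×10^-4 = 3.220×10^7 Pa.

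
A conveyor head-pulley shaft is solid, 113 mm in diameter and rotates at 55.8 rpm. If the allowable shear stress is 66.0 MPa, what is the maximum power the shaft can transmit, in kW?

J = πd⁴/32 = π(0.113)⁴/32 = 1.601×10^-5 m⁴.
T_max = τ_allow·J/r = 6.60×10^7 × 1.601×10^-5 / 0.0565 = 18700 N·m.
ω = 2π·55.8/60 = 5.843 rad/s, so P_max = T_max·ω = 1.093×10^5 W.

109 kW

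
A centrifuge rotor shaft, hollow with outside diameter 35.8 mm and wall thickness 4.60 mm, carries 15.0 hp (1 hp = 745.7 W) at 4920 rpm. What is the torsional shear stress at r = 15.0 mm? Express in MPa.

ω = 2π·4920/60 = 515.2 rad/s, so T = P/ω = 15.0×745.7 / 515.2 = 21.71 N·m.
J = π(d_o⁴ − d_i⁴)/32 = π(0.0358⁴ − 0.0266⁴)/32 = 1.121×10^-7 m⁴.
Shear stress varies linearly with radius: τ = T·r/J = 21.71 × 0.0150 / 1.121×10^-7 = 2.905×10^6 Pa.

2.90 MPa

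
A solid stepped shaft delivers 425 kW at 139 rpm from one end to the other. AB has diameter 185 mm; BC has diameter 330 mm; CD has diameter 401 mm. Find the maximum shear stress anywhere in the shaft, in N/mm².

23.5 N/mm²

ω = 2π·139/60 = 14.56 rad/s, so T = P/ω = 425×10³ / 14.56 = 29200 N·m.
Under the same torque, τ_max = 16T/(πd³) is largest where d is smallest — segment AB (d = 185 mm).
τ_max = 16·29200/(π·(0.185)³) = 2.349×10^7 Pa.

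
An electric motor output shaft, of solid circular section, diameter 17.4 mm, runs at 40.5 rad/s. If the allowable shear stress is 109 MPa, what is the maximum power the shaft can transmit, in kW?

4.57 kW

J = πd⁴/32 = π(0.0174)⁴/32 = 8.999×10^-9 m⁴.
T_max = τ_allow·J/r = 1.09×10^8 × 8.999×10^-9 / 0.00870 = 112.7 N·m.
ω = 40.5 rad/s, so P_max = T_max·ω = 4566 W.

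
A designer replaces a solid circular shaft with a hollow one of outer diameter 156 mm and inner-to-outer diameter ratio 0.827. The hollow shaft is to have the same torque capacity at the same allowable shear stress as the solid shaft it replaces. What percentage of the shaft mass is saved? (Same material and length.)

Equal τ_max and T ⇒ the solid shaft needs d_s³ = d_o³(1−k⁴), so d_s = 156·(1−0.827⁴)^(1/3) = 126.4 mm.
Area ratio A_h/A_s = d_o²(1−k²)/d_s² = (1−k²)/(1−k⁴)^(2/3) = 0.4813.
Mass saving = 1 − 0.4813 = 51.9 %.

51.9 %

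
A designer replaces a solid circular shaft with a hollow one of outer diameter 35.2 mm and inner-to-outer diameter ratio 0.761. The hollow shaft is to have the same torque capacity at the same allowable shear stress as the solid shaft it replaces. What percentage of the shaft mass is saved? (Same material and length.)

44.7 %

Equal τ_max and T ⇒ the solid shaft needs d_s³ = d_o³(1−k⁴), so d_s = 35.2·(1−0.761⁴)^(1/3) = 30.72 mm.
Area ratio A_h/A_s = d_o²(1−k²)/d_s² = (1−k²)/(1−k⁴)^(2/3) = 0.5526.
Mass saving = 1 − 0.5526 = 44.7 %.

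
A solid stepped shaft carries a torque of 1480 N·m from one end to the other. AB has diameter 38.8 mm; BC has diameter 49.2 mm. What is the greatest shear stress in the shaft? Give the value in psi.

Under the same torque, τ_max = 16T/(πd³) is largest where d is smallest — segment AB (d = 38.8 mm).
τ_max = 16·1480/(π·(0.0388)³) = 1.290×10^8 Pa.

18700 psi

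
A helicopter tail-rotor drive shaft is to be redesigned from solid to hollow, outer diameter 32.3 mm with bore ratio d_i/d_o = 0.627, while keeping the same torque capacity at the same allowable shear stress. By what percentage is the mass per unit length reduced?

Equal τ_max and T ⇒ the solid shaft needs d_s³ = d_o³(1−k⁴), so d_s = 32.3·(1−0.627⁴)^(1/3) = 30.54 mm.
Area ratio A_h/A_s = d_o²(1−k²)/d_s² = (1−k²)/(1−k⁴)^(2/3) = 0.6787.
Mass saving = 1 − 0.6787 = 32.1 %.

32.1 %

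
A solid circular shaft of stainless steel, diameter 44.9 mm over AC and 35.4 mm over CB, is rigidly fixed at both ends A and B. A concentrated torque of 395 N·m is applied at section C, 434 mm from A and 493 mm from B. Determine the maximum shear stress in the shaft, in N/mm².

Compatibility: T_A·a/J_AC = T_B·b/J_CB with T_A + T_B = T₀.
J_AC = 3.99×10^-7 m⁴, J_CB = 1.54×10^-7 m⁴, so T_A = T₀·(J_AC/a)/((J_AC/a)+(J_CB/b)) = 294.7 N·m, T_B = 100.3 N·m.
τ in each portion: τ_AC = 1.66×10^7 Pa, τ_CB = 1.15×10^7 Pa; maximum is in AC.
τ_max = T_AC·r/J = 294.7·0.0224/3.99×10^-7 = 1.658×10^7 Pa.

16.6 N/mm²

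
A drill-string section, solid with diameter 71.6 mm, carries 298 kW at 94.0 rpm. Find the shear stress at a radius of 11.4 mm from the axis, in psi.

ω = 2π·94.0/60 = 9.844 rad/s, so T = P/ω = 298×10³ / 9.844 = 30270 N·m.
J = πd⁴/32 = π(0.0716)⁴/32 = 2.580×10^-6 m⁴.
Shear stress varies linearly with radius: τ = T·r/J = 30270 × 0.0114 / 2.580×10^-6 = 1.338×10^8 Pa.

19400 psi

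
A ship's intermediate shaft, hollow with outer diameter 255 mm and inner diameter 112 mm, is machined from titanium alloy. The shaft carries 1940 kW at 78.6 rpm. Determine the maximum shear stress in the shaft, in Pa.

7.52e7 Pa

ω = 2π·78.6/60 = 8.231 rad/s, so T = P/ω = 1940×10³ / 8.231 = 235700 N·m.
J = π(d_o⁴ − d_i⁴)/32 = π(0.255⁴ − 0.112⁴)/32 = 3.997×10^-4 m⁴.
τ_max = T·r/J = 235700 × 0.128 / 3.997×10^-4 = 7.519×10^7 Pa.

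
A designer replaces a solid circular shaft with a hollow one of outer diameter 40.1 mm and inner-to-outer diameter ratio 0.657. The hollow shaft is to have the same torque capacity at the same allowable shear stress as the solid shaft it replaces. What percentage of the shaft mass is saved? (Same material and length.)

Equal τ_max and T ⇒ the solid shaft needs d_s³ = d_o³(1−k⁴), so d_s = 40.1·(1−0.657⁴)^(1/3) = 37.44 mm.
Area ratio A_h/A_s = d_o²(1−k²)/d_s² = (1−k²)/(1−k⁴)^(2/3) = 0.6521.
Mass saving = 1 − 0.6521 = 34.8 %.

34.8 %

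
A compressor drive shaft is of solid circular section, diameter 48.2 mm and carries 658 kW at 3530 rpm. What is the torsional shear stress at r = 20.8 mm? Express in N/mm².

ω = 2π·3530/60 = 369.7 rad/s, so T = P/ω = 658×10³ / 369.7 = 1780 N·m.
J = πd⁴/32 = π(0.0482)⁴/32 = 5.299×10^-7 m⁴.
Shear stress varies linearly with radius: τ = T·r/J = 1780 × 0.0208 / 5.299×10^-7 = 6.987×10^7 Pa.

69.9 N/mm²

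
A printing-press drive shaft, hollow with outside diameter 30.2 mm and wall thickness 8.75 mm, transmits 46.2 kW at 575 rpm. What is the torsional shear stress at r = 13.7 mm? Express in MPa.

ω = 2π·575/60 = 60.21 rad/s, so T = P/ω = 46.2×10³ / 60.21 = 767.3 N·m.
J = π(d_o⁴ − d_i⁴)/32 = π(0.0302⁴ − 0.0127⁴)/32 = 7.911×10^-8 m⁴.
Shear stress varies linearly with radius: τ = T·r/J = 767.3 × 0.0137 / 7.911×10^-8 = 1.329×10^8 Pa.

133 MPa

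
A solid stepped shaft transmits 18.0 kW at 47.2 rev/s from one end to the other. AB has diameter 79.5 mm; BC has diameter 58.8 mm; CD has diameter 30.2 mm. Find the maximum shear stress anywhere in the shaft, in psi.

1630 psi

ω = 2π·47.2 = 296.6 rad/s, so T = P/ω = 18.0×10³ / 296.6 = 60.69 N·m.
Under the same torque, τ_max = 16T/(πd³) is largest where d is smallest — segment CD (d = 30.2 mm).
τ_max = 16·60.69/(π·(0.0302)³) = 1.122×10^7 Pa.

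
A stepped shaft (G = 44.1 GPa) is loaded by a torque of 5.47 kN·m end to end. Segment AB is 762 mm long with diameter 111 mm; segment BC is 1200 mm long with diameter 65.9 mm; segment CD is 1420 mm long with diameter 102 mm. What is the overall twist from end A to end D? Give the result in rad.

0.103 rad

J_AB = π(0.111)⁴/32 = 1.49×10^-5 m⁴; J_BC = π(0.0659)⁴/32 = 1.85×10^-6 m⁴; J_CD = π(0.102)⁴/32 = 1.06×10^-5 m⁴.
θ = (T/G)·Σ L_i/J_i = (5470/44.1×10⁹)·(0.762/1.49×10^-5 + 1.20/1.85×10^-6 + 1.42/1.06×10^-5) = 0.1033 rad.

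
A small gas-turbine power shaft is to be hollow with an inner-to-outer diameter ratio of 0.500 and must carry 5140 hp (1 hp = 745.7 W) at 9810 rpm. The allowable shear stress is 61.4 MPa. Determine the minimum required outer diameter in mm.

69.1 mm

ω = 2π·9810/60 = 1027 rad/s, so T = P/ω = 5140×745.7 / 1027 = 3731 N·m.
For a hollow shaft with d_i/d_o = 0.500: τ_max = 16T/(π d_o³ (1−k⁴)), so d_o = [16T/(π τ_allow (1−k⁴))]^(1/3) = [16·3731/(π·6.14×10^7·0.9375)]^(1/3) = 0.06911 m.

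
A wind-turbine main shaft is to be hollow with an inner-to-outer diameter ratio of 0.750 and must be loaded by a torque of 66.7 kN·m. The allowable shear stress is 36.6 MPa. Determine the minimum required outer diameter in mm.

239 mm

For a hollow shaft with d_i/d_o = 0.750: τ_max = 16T/(π d_o³ (1−k⁴)), so d_o = [16T/(π τ_allow (1−k⁴))]^(1/3) = [16·66700/(π·3.66×10^7·0.6836)]^(1/3) = 0.2386 m.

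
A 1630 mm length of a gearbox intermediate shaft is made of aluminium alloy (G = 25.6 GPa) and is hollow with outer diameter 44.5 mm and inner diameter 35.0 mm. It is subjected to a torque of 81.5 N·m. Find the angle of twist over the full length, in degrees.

J = π(d_o⁴ − d_i⁴)/32 = π(0.0445⁴ − 0.0350⁴)/32 = 2.377×10^-7 m⁴.
θ = T·L/(G·J) = 81.50 × 1.63 / (25.6×10⁹ × 2.377×10^-7) = 0.02183 rad.

1.25°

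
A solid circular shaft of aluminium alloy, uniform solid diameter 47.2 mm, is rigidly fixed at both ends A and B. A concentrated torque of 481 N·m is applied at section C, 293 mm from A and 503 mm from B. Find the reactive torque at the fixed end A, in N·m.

304 N·m

With uniform GJ and both ends fixed, compatibility θ_AC = θ_CB gives T_A·a = T_B·b, together with T_A + T_B = T₀.
T_A = T₀·b/(a+b) = 481.0·503/796.0 = 303.9 N·m; T_B = 177.1 N·m.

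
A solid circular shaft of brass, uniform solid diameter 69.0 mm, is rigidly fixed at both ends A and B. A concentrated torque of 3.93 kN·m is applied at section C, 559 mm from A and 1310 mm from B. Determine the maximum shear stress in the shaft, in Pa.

4.27e7 Pa

With uniform GJ and both ends fixed, compatibility θ_AC = θ_CB gives T_A·a = T_B·b, together with T_A + T_B = T₀.
T_A = T₀·b/(a+b) = 3930·1310/1869 = 2755 N·m; T_B = 1175 N·m.
τ in each portion: τ_AC = 4.27×10^7 Pa, τ_CB = 1.82×10^7 Pa; maximum is in AC.
τ_max = T_AC·r/J = 2755·0.0345/2.23×10^-6 = 4.270×10^7 Pa.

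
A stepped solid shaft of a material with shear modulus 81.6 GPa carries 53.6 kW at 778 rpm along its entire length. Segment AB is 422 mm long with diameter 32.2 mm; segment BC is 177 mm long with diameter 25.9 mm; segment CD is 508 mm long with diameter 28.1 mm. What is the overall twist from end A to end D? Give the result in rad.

0.131 rad

ω = 2π·778/60 = 81.47 rad/s, so T = P/ω = 53.6×10³ / 81.47 = 657.9 N·m.
J_AB = π(0.0322)⁴/32 = 1.06×10^-7 m⁴; J_BC = π(0.0259)⁴/32 = 4.42×10^-8 m⁴; J_CD = π(0.0281)⁴/32 = 6.12×10^-8 m⁴.
θ = (T/G)·Σ L_i/J_i = (657.9/81.6×10⁹)·(0.422/1.06×10^-7 + 0.177/4.42×10^-8 + 0.508/6.12×10^-8) = 0.1315 rad.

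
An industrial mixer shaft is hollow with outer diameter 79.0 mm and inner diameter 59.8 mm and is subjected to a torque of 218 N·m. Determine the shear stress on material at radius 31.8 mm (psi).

J = π(d_o⁴ − d_i⁴)/32 = π(0.0790⁴ − 0.0598⁴)/32 = 2.568×10^-6 m⁴.
Shear stress varies linearly with radius: τ = T·r/J = 218.0 × 0.0318 / 2.568×10^-6 = 2.699×10^6 Pa.

391 psi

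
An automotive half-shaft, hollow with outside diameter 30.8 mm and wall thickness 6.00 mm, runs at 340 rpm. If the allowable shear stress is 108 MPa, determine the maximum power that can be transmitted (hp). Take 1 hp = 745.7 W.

25.5 hp

J = π(d_o⁴ − d_i⁴)/32 = π(0.0308⁴ − 0.0188⁴)/32 = 7.609×10^-8 m⁴.
T_max = τ_allow·J/r = 1.08×10^8 × 7.609×10^-8 / 0.0154 = 533.6 N·m.
ω = 2π·340/60 = 35.60 rad/s, so P_max = T_max·ω = 1.900×10^4 W.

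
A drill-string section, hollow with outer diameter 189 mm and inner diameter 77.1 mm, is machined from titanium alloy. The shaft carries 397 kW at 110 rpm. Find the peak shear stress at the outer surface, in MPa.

ω = 2π·110/60 = 11.52 rad/s, so T = P/ω = 397×10³ / 11.52 = 34460 N·m.
J = π(d_o⁴ − d_i⁴)/32 = π(0.189⁴ − 0.0771⁴)/32 = 1.218×10^-4 m⁴.
τ_max = T·r/J = 34460 × 0.0945 / 1.218×10^-4 = 2.674×10^7 Pa.

26.7 MPa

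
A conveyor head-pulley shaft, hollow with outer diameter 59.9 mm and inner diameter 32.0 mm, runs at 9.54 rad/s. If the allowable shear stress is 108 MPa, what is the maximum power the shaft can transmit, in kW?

39.9 kW

J = π(d_o⁴ − d_i⁴)/32 = π(0.0599⁴ − 0.0320⁴)/32 = 1.161×10^-6 m⁴.
T_max = τ_allow·J/r = 1.08×10^8 × 1.161×10^-6 / 0.0300 = 4186 N·m.
ω = 9.54 rad/s, so P_max = T_max·ω = 3.994×10^4 W.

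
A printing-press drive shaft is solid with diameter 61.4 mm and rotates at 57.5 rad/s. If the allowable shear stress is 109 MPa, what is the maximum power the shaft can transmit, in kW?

J = πd⁴/32 = π(0.0614)⁴/32 = 1.395×10^-6 m⁴.
T_max = τ_allow·J/r = 1.09×10^8 × 1.395×10^-6 / 0.0307 = 4954 N·m.
ω = 57.5 rad/s, so P_max = T_max·ω = 2.849×10^5 W.

285 kW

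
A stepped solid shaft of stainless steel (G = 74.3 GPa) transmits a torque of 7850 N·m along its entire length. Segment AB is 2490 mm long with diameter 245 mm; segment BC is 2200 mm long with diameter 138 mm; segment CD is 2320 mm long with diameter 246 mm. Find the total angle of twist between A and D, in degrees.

0.456°

J_AB = π(0.245)⁴/32 = 3.54×10^-4 m⁴; J_BC = π(0.138)⁴/32 = 3.56×10^-5 m⁴; J_CD = π(0.246)⁴/32 = 3.60×10^-4 m⁴.
θ = (T/G)·Σ L_i/J_i = (7850/74.3×10⁹)·(2.49/3.54×10^-4 + 2.20/3.56×10^-5 + 2.32/3.60×10^-4) = 7.954×10^-3 rad.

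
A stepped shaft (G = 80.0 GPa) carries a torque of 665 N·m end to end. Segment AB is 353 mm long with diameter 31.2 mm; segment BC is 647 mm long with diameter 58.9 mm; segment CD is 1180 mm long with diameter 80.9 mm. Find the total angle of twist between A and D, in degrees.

J_AB = π(0.0312)⁴/32 = 9.30×10^-8 m⁴; J_BC = π(0.0589)⁴/32 = 1.18×10^-6 m⁴; J_CD = π(0.0809)⁴/32 = 4.21×10^-6 m⁴.
θ = (T/G)·Σ L_i/J_i = (665.0/80.0×10⁹)·(0.353/9.30×10^-8 + 0.647/1.18×10^-6 + 1.18/4.21×10^-6) = 0.03843 rad.

2.20°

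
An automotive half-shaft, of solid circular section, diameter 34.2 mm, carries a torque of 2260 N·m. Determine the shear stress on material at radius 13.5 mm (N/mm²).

227 N/mm²

J = πd⁴/32 = π(0.0342)⁴/32 = 1.343×10^-7 m⁴.
Shear stress varies linearly with radius: τ = T·r/J = 2260 × 0.0135 / 1.343×10^-7 = 2.272×10^8 Pa.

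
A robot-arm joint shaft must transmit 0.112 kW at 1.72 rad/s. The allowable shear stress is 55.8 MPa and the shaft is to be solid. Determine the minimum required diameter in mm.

18.1 mm

ω = 1.72 rad/s, so T = P/ω = 0.112×10³ / 1.720 = 65.12 N·m.
For a solid shaft τ_max = 16T/(πd³), so d = (16T/(π τ_allow))^(1/3) = (16·65.12/(π·5.58×10^7))^(1/3) = 0.01811 m.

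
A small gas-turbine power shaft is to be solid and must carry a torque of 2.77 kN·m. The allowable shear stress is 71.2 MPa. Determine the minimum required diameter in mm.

For a solid shaft τ_max = 16T/(πd³), so d = (16T/(π τ_allow))^(1/3) = (16·2770/(π·7.12×10^7))^(1/3) = 0.05830 m.

58.3 mm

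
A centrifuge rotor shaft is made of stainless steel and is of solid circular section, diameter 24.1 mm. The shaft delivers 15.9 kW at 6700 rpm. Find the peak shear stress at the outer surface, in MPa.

ω = 2π·6700/60 = 701.6 rad/s, so T = P/ω = 15.9×10³ / 701.6 = 22.66 N·m.
J = πd⁴/32 = π(0.0241)⁴/32 = 3.312×10^-8 m⁴.
τ_max = T·r/J = 22.66 × 0.0120 / 3.312×10^-8 = 8.245×10^6 Pa.

8.25 MPa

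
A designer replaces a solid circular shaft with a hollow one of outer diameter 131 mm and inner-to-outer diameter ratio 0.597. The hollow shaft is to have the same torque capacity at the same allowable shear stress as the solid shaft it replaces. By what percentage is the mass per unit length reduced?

29.5 %

Equal τ_max and T ⇒ the solid shaft needs d_s³ = d_o³(1−k⁴), so d_s = 131·(1−0.597⁴)^(1/3) = 125.2 mm.
Area ratio A_h/A_s = d_o²(1−k²)/d_s² = (1−k²)/(1−k⁴)^(2/3) = 0.7046.
Mass saving = 1 − 0.7046 = 29.5 %.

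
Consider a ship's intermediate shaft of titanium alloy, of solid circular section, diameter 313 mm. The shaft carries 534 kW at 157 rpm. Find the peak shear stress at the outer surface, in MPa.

ω = 2π·157/60 = 16.44 rad/s, so T = P/ω = 534×10³ / 16.44 = 32480 N·m.
J = πd⁴/32 = π(0.313)⁴/32 = 9.423×10^-4 m⁴.
τ_max = T·r/J = 32480 × 0.157 / 9.423×10^-4 = 5.394×10^6 Pa.

5.39 MPa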